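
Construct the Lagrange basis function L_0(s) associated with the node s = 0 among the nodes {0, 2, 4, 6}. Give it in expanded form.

L_0(s) = -(1/48)s^3 + (1/4)s^2 - (11/12)s + 1

L_0(s) = (s - 2)(s - 4)(s - 6) / [(-2)·(-4)·(-6)]
       = (s^3 - 12s^2 + 44s - 48) / (-48)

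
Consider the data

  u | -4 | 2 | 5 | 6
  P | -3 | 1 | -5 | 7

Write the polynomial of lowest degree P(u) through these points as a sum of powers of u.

Build the Lagrange basis polynomials:
L_0(u) = (u - 2)(u - 5)(u - 6) / [-540] = -(1/540)u^3 + (13/540)u^2 - (13/135)u + 1/9
L_1(u) = (u + 4)(u - 5)(u - 6) / [72] = (1/72)u^3 - (7/72)u^2 - (7/36)u + 5/3
L_2(u) = (u + 4)(u - 2)(u - 6) / [-27] = -(1/27)u^3 + (4/27)u^2 + (20/27)u - 16/9
L_3(u) = (u + 4)(u - 2)(u - 5) / [40] = (1/40)u^3 - (3/40)u^2 - (9/20)u + 1
P(u) = (-3)·L_0 + 1·L_1 + (-5)·L_2 + 7·L_3
  (-3)·L_0(u) = (1/180)u^3 - (13/180)u^2 + (13/45)u - 1/3
  1·L_1(u) = (1/72)u^3 - (7/72)u^2 - (7/36)u + 5/3
  (-5)·L_2(u) = (5/27)u^3 - (20/27)u^2 - (100/27)u + 80/9
  7·L_3(u) = (7/40)u^3 - (21/40)u^2 - (63/20)u + 7
Adding term by term: (41/108)u^3 - (155/108)u^2 - (365/54)u + 155/9

P(u) = (41/108)u^3 - (155/108)u^2 - (365/54)u + 155/9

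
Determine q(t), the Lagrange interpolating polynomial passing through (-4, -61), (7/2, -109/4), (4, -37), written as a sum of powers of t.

L_0(t) = (t - 7/2)(t - 4) / [60] = (1/60)t^2 - (1/8)t + 7/30
L_1(t) = (t + 4)(t - 4) / [-15/4] = -(4/15)t^2 + 64/15
L_2(t) = (t + 4)(t - 7/2) / [4] = (1/4)t^2 + (1/8)t - 7/2
q(t) = (-61)·L_0 + (-109/4)·L_1 + (-37)·L_2
  (-61)·L_0(t) = -(61/60)t^2 + (61/8)t - 427/30
  (-109/4)·L_1(t) = (109/15)t^2 - 1744/15
  (-37)·L_2(t) = -(37/4)t^2 - (37/8)t + 259/2
Adding term by term: -3t^2 + 3t - 1

q(t) = -3t^2 + 3t - 1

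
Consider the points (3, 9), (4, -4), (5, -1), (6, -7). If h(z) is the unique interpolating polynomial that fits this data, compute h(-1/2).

8663/16

Evaluate each Lagrange basis at z = -1/2:
L_0(-1/2) = (-9/2)·(-11/2)·(-13/2)/[(-1)·(-2)·(-3)] = 429/16
L_1(-1/2) = (-7/2)·(-11/2)·(-13/2)/[(1)·(-1)·(-2)] = -1001/16
L_2(-1/2) = (-7/2)·(-9/2)·(-13/2)/[(2)·(1)·(-1)] = 819/16
L_3(-1/2) = (-7/2)·(-9/2)·(-11/2)/[(3)·(2)·(1)] = -231/16
Sum: 9·(429/16) + (-4)·(-1001/16) + (-1)·(819/16) + (-7)·(-231/16) = 8663/16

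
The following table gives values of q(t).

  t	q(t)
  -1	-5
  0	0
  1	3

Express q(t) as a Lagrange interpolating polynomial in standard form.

q(t) = -t^2 + 4t

Build the Lagrange basis polynomials:
L_0(t) = t(t - 1) / [2] = (1/2)t^2 - (1/2)t
L_1(t) = (t + 1)(t - 1) / [-1] = -t^2 + 1
L_2(t) = (t + 1)t / [2] = (1/2)t^2 + (1/2)t
q(t) = (-5)·L_0 + 0·L_1 + 3·L_2
  (-5)·L_0(t) = -(5/2)t^2 + (5/2)t
  0·L_1(t) = 0
  3·L_2(t) = (3/2)t^2 + (3/2)t
Adding term by term: -t^2 + 4t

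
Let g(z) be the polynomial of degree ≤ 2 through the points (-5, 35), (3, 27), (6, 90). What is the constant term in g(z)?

L_0(z) = (z - 3)(z - 6) / [88] = (1/88)z^2 - (9/88)z + 9/44
L_1(z) = (z + 5)(z - 6) / [-24] = -(1/24)z^2 + (1/24)z + 5/4
L_2(z) = (z + 5)(z - 3) / [33] = (1/33)z^2 + (2/33)z - 5/11
g(z) = 35·L_0 + 27·L_1 + 90·L_2
Only the constant term is needed; take it from each L_i and combine:
35·(9/44) + 27·(5/4) + 90·(-5/11) = 0

0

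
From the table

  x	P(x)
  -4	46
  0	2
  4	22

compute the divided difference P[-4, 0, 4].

P[-4,0] = (2 - 46) / (0 - (-4)) = -11
P[0,4] = (22 - 2) / (4 - 0) = 5
P[-4,0,4] = (5 - (-11)) / (4 - (-4)) = 2

2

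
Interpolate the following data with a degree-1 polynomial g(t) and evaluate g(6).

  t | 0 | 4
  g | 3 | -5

Evaluate each Lagrange basis at t = 6:
L_0(6) = (2)/[(-4)] = -1/2
L_1(6) = (6)/[(4)] = 3/2
Sum: 3·(-1/2) + (-5)·(3/2) = -9

-9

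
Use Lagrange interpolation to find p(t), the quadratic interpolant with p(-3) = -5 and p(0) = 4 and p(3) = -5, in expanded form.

p(t) = -t^2 + 4

Build the Lagrange basis polynomials:
L_0(t) = t(t - 3) / [18] = (1/18)t^2 - (1/6)t
L_1(t) = (t + 3)(t - 3) / [-9] = -(1/9)t^2 + 1
L_2(t) = (t + 3)t / [18] = (1/18)t^2 + (1/6)t
p(t) = (-5)·L_0 + 4·L_1 + (-5)·L_2
  (-5)·L_0(t) = -(5/18)t^2 + (5/6)t
  4·L_1(t) = -(4/9)t^2 + 4
  (-5)·L_2(t) = -(5/18)t^2 - (5/6)t
Adding term by term: -t^2 + 4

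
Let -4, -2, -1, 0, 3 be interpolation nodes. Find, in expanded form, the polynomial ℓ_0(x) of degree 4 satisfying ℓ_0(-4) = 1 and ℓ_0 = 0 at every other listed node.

ℓ_0(x) = (1/168)x^4 - (1/24)x^2 - (1/28)x

ℓ_0(x) = (x + 2)(x + 1)x(x - 3) / [(-2)·(-3)·(-4)·(-7)]
       = (x^4 - 7x^2 - 6x) / (168)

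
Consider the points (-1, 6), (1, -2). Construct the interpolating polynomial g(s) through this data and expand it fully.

g(s) = -4s + 2

Build the Lagrange basis polynomials:
L_0(s) = (s - 1) / [-2] = -(1/2)s + 1/2
L_1(s) = (s + 1) / [2] = (1/2)s + 1/2
g(s) = 6·L_0 + (-2)·L_1
  6·L_0(s) = -3s + 3
  (-2)·L_1(s) = -s - 1
Adding term by term: -4s + 2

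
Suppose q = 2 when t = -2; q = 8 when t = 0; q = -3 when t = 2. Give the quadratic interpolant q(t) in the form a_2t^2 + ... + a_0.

q(t) = -(17/8)t^2 - (5/4)t + 8

Build the Lagrange basis polynomials:
L_0(t) = t(t - 2) / [8] = (1/8)t^2 - (1/4)t
L_1(t) = (t + 2)(t - 2) / [-4] = -(1/4)t^2 + 1
L_2(t) = (t + 2)t / [8] = (1/8)t^2 + (1/4)t
q(t) = 2·L_0 + 8·L_1 + (-3)·L_2
  2·L_0(t) = (1/4)t^2 - (1/2)t
  8·L_1(t) = -2t^2 + 8
  (-3)·L_2(t) = -(3/8)t^2 - (3/4)t
Adding term by term: -(17/8)t^2 - (5/4)t + 8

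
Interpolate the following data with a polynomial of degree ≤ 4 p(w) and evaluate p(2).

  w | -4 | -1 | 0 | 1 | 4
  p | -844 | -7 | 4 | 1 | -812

-52

L_0(2) = (3)·(2)·(1)·(-2)/[(-3)·(-4)·(-5)·(-8)] = -1/40
L_1(2) = (6)·(2)·(1)·(-2)/[(3)·(-1)·(-2)·(-5)] = 4/5
L_2(2) = (6)·(3)·(1)·(-2)/[(4)·(1)·(-1)·(-4)] = -9/4
L_3(2) = (6)·(3)·(2)·(-2)/[(5)·(2)·(1)·(-3)] = 12/5
L_4(2) = (6)·(3)·(2)·(1)/[(8)·(5)·(4)·(3)] = 3/40
Sum: (-844)·(-1/40) + (-7)·(4/5) + 4·(-9/4) + 1·(12/5) + (-812)·(3/40) = -52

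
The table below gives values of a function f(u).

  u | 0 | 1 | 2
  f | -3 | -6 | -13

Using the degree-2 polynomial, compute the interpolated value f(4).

Using Newton's divided-difference form:
f[0,1] = (-6 - (-3)) / (1 - 0) = -3
f[1,2] = (-13 - (-6)) / (2 - 1) = -7
f[0,1,2] = (-7 - (-3)) / (2 - 0) = -2
f(4) = -3 + (-3)·(4) + (-2)·(4)·(3) = -39

-39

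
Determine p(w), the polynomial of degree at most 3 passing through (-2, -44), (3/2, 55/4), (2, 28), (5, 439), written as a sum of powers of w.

p(w) = 4w^3 - 3w^2 + 2w + 4

Newton's divided differences:
p[-2,3/2] = (55/4 - (-44)) / (3/2 - (-2)) = 33/2
p[3/2,2] = (28 - 55/4) / (2 - 3/2) = 57/2
p[2,5] = (439 - 28) / (5 - 2) = 137
p[-2,3/2,2] = (57/2 - 33/2) / (2 - (-2)) = 3
p[3/2,2,5] = (137 - 57/2) / (5 - 3/2) = 31
p[-2,3/2,2,5] = (31 - 3) / (5 - (-2)) = 4
p(w) = -44 + (33/2)·(w + 2) + 3·(w + 2)(w - 3/2) + 4·(w + 2)(w - 3/2)(w - 2)
Expanding: p(w) = 4w^3 - 3w^2 + 2w + 4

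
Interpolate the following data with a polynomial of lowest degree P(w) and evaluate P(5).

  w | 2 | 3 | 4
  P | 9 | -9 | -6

18

Evaluate each Lagrange basis at w = 5:
L_0(5) = (2)·(1)/[(-1)·(-2)] = 1
L_1(5) = (3)·(1)/[(1)·(-1)] = -3
L_2(5) = (3)·(2)/[(2)·(1)] = 3
Sum: 9·(1) + (-9)·(-3) + (-6)·(3) = 18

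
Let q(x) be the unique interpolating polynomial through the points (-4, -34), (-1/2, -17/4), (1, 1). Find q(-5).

Evaluate each Lagrange basis at x = -5:
L_0(-5) = (-9/2)·(-6)/[(-7/2)·(-5)] = 54/35
L_1(-5) = (-1)·(-6)/[(7/2)·(-3/2)] = -8/7
L_2(-5) = (-1)·(-9/2)/[(5)·(3/2)] = 3/5
Sum: (-34)·(54/35) + (-17/4)·(-8/7) + 1·(3/5) = -47

-47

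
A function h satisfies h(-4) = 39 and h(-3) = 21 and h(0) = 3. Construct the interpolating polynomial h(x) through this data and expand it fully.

Build the Lagrange basis polynomials:
L_0(x) = (x + 3)x / [4] = (1/4)x^2 + (3/4)x
L_1(x) = (x + 4)x / [-3] = -(1/3)x^2 - (4/3)x
L_2(x) = (x + 4)(x + 3) / [12] = (1/12)x^2 + (7/12)x + 1
h(x) = 39·L_0 + 21·L_1 + 3·L_2
  39·L_0(x) = (39/4)x^2 + (117/4)x
  21·L_1(x) = -7x^2 - 28x
  3·L_2(x) = (1/4)x^2 + (7/4)x + 3
Adding term by term: 3x^2 + 3x + 3

h(x) = 3x^2 + 3x + 3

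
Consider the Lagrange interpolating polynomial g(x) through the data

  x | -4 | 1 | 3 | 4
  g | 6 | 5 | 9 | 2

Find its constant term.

-36/35

Build the Lagrange basis polynomials:
L_0(x) = (x - 1)(x - 3)(x - 4) / [-280] = -(1/280)x^3 + (1/35)x^2 - (19/280)x + 3/70
L_1(x) = (x + 4)(x - 3)(x - 4) / [30] = (1/30)x^3 - (1/10)x^2 - (8/15)x + 8/5
L_2(x) = (x + 4)(x - 1)(x - 4) / [-14] = -(1/14)x^3 + (1/14)x^2 + (8/7)x - 8/7
L_3(x) = (x + 4)(x - 1)(x - 3) / [24] = (1/24)x^3 - (13/24)x + 1/2
g(x) = 6·L_0 + 5·L_1 + 9·L_2 + 2·L_3
Only the constant term is needed; take it from each L_i and combine:
6·(3/70) + 5·(8/5) + 9·(-8/7) + 2·(1/2) = -36/35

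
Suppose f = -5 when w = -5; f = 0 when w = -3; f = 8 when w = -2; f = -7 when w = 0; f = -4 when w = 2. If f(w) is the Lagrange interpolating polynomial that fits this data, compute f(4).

1133/5

Evaluate each Lagrange basis at w = 4:
L_0(4) = (7)·(6)·(4)·(2)/[(-2)·(-3)·(-5)·(-7)] = 8/5
L_1(4) = (9)·(6)·(4)·(2)/[(2)·(-1)·(-3)·(-5)] = -72/5
L_2(4) = (9)·(7)·(4)·(2)/[(3)·(1)·(-2)·(-4)] = 21
L_3(4) = (9)·(7)·(6)·(2)/[(5)·(3)·(2)·(-2)] = -63/5
L_4(4) = (9)·(7)·(6)·(4)/[(7)·(5)·(4)·(2)] = 27/5
Sum: (-5)·(8/5) + 0 + 8·(21) + (-7)·(-63/5) + (-4)·(27/5) = 1133/5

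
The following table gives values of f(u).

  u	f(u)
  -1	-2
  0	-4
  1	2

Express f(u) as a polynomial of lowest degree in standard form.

f(u) = 4u^2 + 2u - 4

Newton's divided differences:
f[-1,0] = (-4 - (-2)) / (0 - (-1)) = -2
f[0,1] = (2 - (-4)) / (1 - 0) = 6
f[-1,0,1] = (6 - (-2)) / (1 - (-1)) = 4
f(u) = -2 + (-2)·(u + 1) + 4·(u + 1)u
Expanding: f(u) = 4u^2 + 2u - 4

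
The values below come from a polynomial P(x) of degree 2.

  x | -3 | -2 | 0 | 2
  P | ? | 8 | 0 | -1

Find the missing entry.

117/8

The 3 known values determine P uniquely (degree ≤ 2).
Evaluate each Lagrange basis at x = -3:
L_0(-3) = (-3)·(-5)/[(-2)·(-4)] = 15/8
L_1(-3) = (-1)·(-5)/[(2)·(-2)] = -5/4
L_2(-3) = (-1)·(-3)/[(4)·(2)] = 3/8
Sum: 8·(15/8) + 0 + (-1)·(3/8) = 117/8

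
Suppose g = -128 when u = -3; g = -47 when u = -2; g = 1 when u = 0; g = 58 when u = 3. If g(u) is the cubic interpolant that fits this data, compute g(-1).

-10

Evaluate each Lagrange basis at u = -1:
L_0(-1) = (1)·(-1)·(-4)/[(-1)·(-3)·(-6)] = -2/9
L_1(-1) = (2)·(-1)·(-4)/[(1)·(-2)·(-5)] = 4/5
L_2(-1) = (2)·(1)·(-4)/[(3)·(2)·(-3)] = 4/9
L_3(-1) = (2)·(1)·(-1)/[(6)·(5)·(3)] = -1/45
Sum: (-128)·(-2/9) + (-47)·(4/5) + 1·(4/9) + 58·(-1/45) = -10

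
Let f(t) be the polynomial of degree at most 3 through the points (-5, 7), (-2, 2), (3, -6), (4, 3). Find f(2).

Evaluate each Lagrange basis at t = 2:
L_0(2) = (4)·(-1)·(-2)/[(-3)·(-8)·(-9)] = -1/27
L_1(2) = (7)·(-1)·(-2)/[(3)·(-5)·(-6)] = 7/45
L_2(2) = (7)·(4)·(-2)/[(8)·(5)·(-1)] = 7/5
L_3(2) = (7)·(4)·(-1)/[(9)·(6)·(1)] = -14/27
Sum: 7·(-1/27) + 2·(7/45) + (-6)·(7/5) + 3·(-14/27) = -1337/135

-1337/135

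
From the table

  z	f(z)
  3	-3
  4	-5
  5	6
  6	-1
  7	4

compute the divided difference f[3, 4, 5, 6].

-31/6

f[3,4] = (-5 - (-3)) / (4 - 3) = -2
f[4,5] = (6 - (-5)) / (5 - 4) = 11
f[5,6] = (-1 - 6) / (6 - 5) = -7
f[3,4,5] = (11 - (-2)) / (5 - 3) = 13/2
f[4,5,6] = (-7 - 11) / (6 - 4) = -9
f[3,4,5,6] = (-9 - 13/2) / (6 - 3) = -31/6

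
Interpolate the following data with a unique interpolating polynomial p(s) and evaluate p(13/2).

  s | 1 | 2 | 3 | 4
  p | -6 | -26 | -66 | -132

-3601/8

Evaluate each Lagrange basis at s = 13/2:
L_0(13/2) = (9/2)·(7/2)·(5/2)/[(-1)·(-2)·(-3)] = -105/16
L_1(13/2) = (11/2)·(7/2)·(5/2)/[(1)·(-1)·(-2)] = 385/16
L_2(13/2) = (11/2)·(9/2)·(5/2)/[(2)·(1)·(-1)] = -495/16
L_3(13/2) = (11/2)·(9/2)·(7/2)/[(3)·(2)·(1)] = 231/16
Sum: (-6)·(-105/16) + (-26)·(385/16) + (-66)·(-495/16) + (-132)·(231/16) = -3601/8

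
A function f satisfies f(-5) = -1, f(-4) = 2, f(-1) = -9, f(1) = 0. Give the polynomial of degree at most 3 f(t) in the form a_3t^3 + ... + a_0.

f(t) = (11/20)t^3 + (23/6)t^2 + (79/20)t - 25/3

Build the Lagrange basis polynomials:
L_0(t) = (t + 4)(t + 1)(t - 1) / [-24] = -(1/24)t^3 - (1/6)t^2 + (1/24)t + 1/6
L_1(t) = (t + 5)(t + 1)(t - 1) / [15] = (1/15)t^3 + (1/3)t^2 - (1/15)t - 1/3
L_2(t) = (t + 5)(t + 4)(t - 1) / [-24] = -(1/24)t^3 - (1/3)t^2 - (11/24)t + 5/6
L_3(t) = (t + 5)(t + 4)(t + 1) / [60] = (1/60)t^3 + (1/6)t^2 + (29/60)t + 1/3
f(t) = (-1)·L_0 + 2·L_1 + (-9)·L_2 + 0·L_3
  (-1)·L_0(t) = (1/24)t^3 + (1/6)t^2 - (1/24)t - 1/6
  2·L_1(t) = (2/15)t^3 + (2/3)t^2 - (2/15)t - 2/3
  (-9)·L_2(t) = (3/8)t^3 + 3t^2 + (33/8)t - 15/2
  0·L_3(t) = 0
Adding term by term: (11/20)t^3 + (23/6)t^2 + (79/20)t - 25/3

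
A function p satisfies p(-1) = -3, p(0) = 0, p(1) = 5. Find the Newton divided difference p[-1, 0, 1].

p[-1,0] = (0 - (-3)) / (0 - (-1)) = 3
p[0,1] = (5 - 0) / (1 - 0) = 5
p[-1,0,1] = (5 - 3) / (1 - (-1)) = 1

1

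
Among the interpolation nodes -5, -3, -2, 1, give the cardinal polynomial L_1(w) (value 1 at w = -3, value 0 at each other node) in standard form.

L_1(w) = (w + 5)(w + 2)(w - 1) / [(2)·(-1)·(-4)]
       = (w^3 + 6w^2 + 3w - 10) / (8)

L_1(w) = (1/8)w^3 + (3/4)w^2 + (3/8)w - 5/4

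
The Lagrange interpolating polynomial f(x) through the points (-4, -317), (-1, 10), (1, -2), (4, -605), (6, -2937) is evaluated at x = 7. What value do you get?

Evaluate each Lagrange basis at x = 7:
L_0(7) = (8)·(6)·(3)·(1)/[(-3)·(-5)·(-8)·(-10)] = 3/25
L_1(7) = (11)·(6)·(3)·(1)/[(3)·(-2)·(-5)·(-7)] = -33/35
L_2(7) = (11)·(8)·(3)·(1)/[(5)·(2)·(-3)·(-5)] = 44/25
L_3(7) = (11)·(8)·(6)·(1)/[(8)·(5)·(3)·(-2)] = -11/5
L_4(7) = (11)·(8)·(6)·(3)/[(10)·(7)·(5)·(2)] = 396/175
Sum: (-317)·(3/25) + 10·(-33/35) + (-2)·(44/25) + (-605)·(-11/5) + (-2937)·(396/175) = -5366

-5366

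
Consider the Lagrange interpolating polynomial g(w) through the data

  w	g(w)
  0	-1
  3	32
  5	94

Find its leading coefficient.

The leading coefficient equals the top divided difference g[0,3,5].
g[0,3] = (32 - (-1)) / (3 - 0) = 11
g[3,5] = (94 - 32) / (5 - 3) = 31
g[0,3,5] = (31 - 11) / (5 - 0) = 4

4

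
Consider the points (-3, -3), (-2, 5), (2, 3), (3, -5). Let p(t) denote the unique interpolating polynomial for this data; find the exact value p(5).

L_0(5) = (7)·(3)·(2)/[(-1)·(-5)·(-6)] = -7/5
L_1(5) = (8)·(3)·(2)/[(1)·(-4)·(-5)] = 12/5
L_2(5) = (8)·(7)·(2)/[(5)·(4)·(-1)] = -28/5
L_3(5) = (8)·(7)·(3)/[(6)·(5)·(1)] = 28/5
Sum: (-3)·(-7/5) + 5·(12/5) + 3·(-28/5) + (-5)·(28/5) = -143/5

-143/5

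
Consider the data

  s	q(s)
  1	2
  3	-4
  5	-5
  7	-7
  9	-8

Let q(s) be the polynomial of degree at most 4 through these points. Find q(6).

-93/16

L_0(6) = (3)·(1)·(-1)·(-3)/[(-2)·(-4)·(-6)·(-8)] = 3/128
L_1(6) = (5)·(1)·(-1)·(-3)/[(2)·(-2)·(-4)·(-6)] = -5/32
L_2(6) = (5)·(3)·(-1)·(-3)/[(4)·(2)·(-2)·(-4)] = 45/64
L_3(6) = (5)·(3)·(1)·(-3)/[(6)·(4)·(2)·(-2)] = 15/32
L_4(6) = (5)·(3)·(1)·(-1)/[(8)·(6)·(4)·(2)] = -5/128
Sum: 2·(3/128) + (-4)·(-5/32) + (-5)·(45/64) + (-7)·(15/32) + (-8)·(-5/128) = -93/16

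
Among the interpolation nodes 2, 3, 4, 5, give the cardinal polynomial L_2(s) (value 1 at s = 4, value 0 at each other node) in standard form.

L_2(s) = -(1/2)s^3 + 5s^2 - (31/2)s + 15

L_2(s) = (s - 2)(s - 3)(s - 5) / [(2)·(1)·(-1)]
       = (s^3 - 10s^2 + 31s - 30) / (-2)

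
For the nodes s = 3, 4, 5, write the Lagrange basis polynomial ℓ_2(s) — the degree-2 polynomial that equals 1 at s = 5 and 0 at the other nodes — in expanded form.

ℓ_2(s) = (s - 3)(s - 4) / [(2)·(1)]
       = (s^2 - 7s + 12) / (2)

ℓ_2(s) = (1/2)s^2 - (7/2)s + 6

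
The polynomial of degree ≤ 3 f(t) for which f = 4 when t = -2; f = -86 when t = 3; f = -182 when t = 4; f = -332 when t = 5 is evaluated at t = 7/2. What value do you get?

Evaluate each Lagrange basis at t = 7/2:
L_0(7/2) = (1/2)·(-1/2)·(-3/2)/[(-5)·(-6)·(-7)] = -1/560
L_1(7/2) = (11/2)·(-1/2)·(-3/2)/[(5)·(-1)·(-2)] = 33/80
L_2(7/2) = (11/2)·(1/2)·(-3/2)/[(6)·(1)·(-1)] = 11/16
L_3(7/2) = (11/2)·(1/2)·(-1/2)/[(7)·(2)·(1)] = -11/112
Sum: 4·(-1/560) + (-86)·(33/80) + (-182)·(11/16) + (-332)·(-11/112) = -128

-128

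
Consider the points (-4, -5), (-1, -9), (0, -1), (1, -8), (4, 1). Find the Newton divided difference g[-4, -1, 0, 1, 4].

119/240

g[-4,-1] = (-9 - (-5)) / (-1 - (-4)) = -4/3
g[-1,0] = (-1 - (-9)) / (0 - (-1)) = 8
g[0,1] = (-8 - (-1)) / (1 - 0) = -7
g[1,4] = (1 - (-8)) / (4 - 1) = 3
g[-4,-1,0] = (8 - (-4/3)) / (0 - (-4)) = 7/3
g[-1,0,1] = (-7 - 8) / (1 - (-1)) = -15/2
g[0,1,4] = (3 - (-7)) / (4 - 0) = 5/2
g[-4,-1,0,1] = (-15/2 - 7/3) / (1 - (-4)) = -59/30
g[-1,0,1,4] = (5/2 - (-15/2)) / (4 - (-1)) = 2
g[-4,-1,0,1,4] = (2 - (-59/30)) / (4 - (-4)) = 119/240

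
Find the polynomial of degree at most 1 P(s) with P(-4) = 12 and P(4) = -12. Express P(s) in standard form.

P(s) = -3s

Build the Lagrange basis polynomials:
L_0(s) = (s - 4) / [-8] = -(1/8)s + 1/2
L_1(s) = (s + 4) / [8] = (1/8)s + 1/2
P(s) = 12·L_0 + (-12)·L_1
  12·L_0(s) = -(3/2)s + 6
  (-12)·L_1(s) = -(3/2)s - 6
Adding term by term: -3s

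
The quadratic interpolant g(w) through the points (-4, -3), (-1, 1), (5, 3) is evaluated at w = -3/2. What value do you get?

Using Newton's divided-difference form:
g[-4,-1] = (1 - (-3)) / (-1 - (-4)) = 4/3
g[-1,5] = (3 - 1) / (5 - (-1)) = 1/3
g[-4,-1,5] = (1/3 - 4/3) / (5 - (-4)) = -1/9
g(-3/2) = -3 + (4/3)·(5/2) + (-1/9)·(5/2)·(-1/2) = 17/36

17/36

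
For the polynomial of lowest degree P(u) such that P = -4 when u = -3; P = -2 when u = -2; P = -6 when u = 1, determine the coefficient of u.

-13/6

L_0(u) = (u + 2)(u - 1) / [4] = (1/4)u^2 + (1/4)u - 1/2
L_1(u) = (u + 3)(u - 1) / [-3] = -(1/3)u^2 - (2/3)u + 1
L_2(u) = (u + 3)(u + 2) / [12] = (1/12)u^2 + (5/12)u + 1/2
P(u) = (-4)·L_0 + (-2)·L_1 + (-6)·L_2
Only the coefficient of u is needed; take it from each L_i and combine:
(-4)·(1/4) + (-2)·(-2/3) + (-6)·(5/12) = -13/6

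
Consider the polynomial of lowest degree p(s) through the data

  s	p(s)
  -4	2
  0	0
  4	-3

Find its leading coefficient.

-1/32

The leading coefficient equals the top divided difference p[-4,0,4].
p[-4,0] = (0 - 2) / (0 - (-4)) = -1/2
p[0,4] = (-3 - 0) / (4 - 0) = -3/4
p[-4,0,4] = (-3/4 - (-1/2)) / (4 - (-4)) = -1/32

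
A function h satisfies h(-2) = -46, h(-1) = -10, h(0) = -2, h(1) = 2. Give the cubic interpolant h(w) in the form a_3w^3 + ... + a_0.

L_0(w) = (w + 1)w(w - 1) / [-6] = -(1/6)w^3 + (1/6)w
L_1(w) = (w + 2)w(w - 1) / [2] = (1/2)w^3 + (1/2)w^2 - w
L_2(w) = (w + 2)(w + 1)(w - 1) / [-2] = -(1/2)w^3 - w^2 + (1/2)w + 1
L_3(w) = (w + 2)(w + 1)w / [6] = (1/6)w^3 + (1/2)w^2 + (1/3)w
h(w) = (-46)·L_0 + (-10)·L_1 + (-2)·L_2 + 2·L_3
  (-46)·L_0(w) = (23/3)w^3 - (23/3)w
  (-10)·L_1(w) = -5w^3 - 5w^2 + 10w
  (-2)·L_2(w) = w^3 + 2w^2 - w - 2
  2·L_3(w) = (1/3)w^3 + w^2 + (2/3)w
Adding term by term: 4w^3 - 2w^2 + 2w - 2

h(w) = 4w^3 - 2w^2 + 2w - 2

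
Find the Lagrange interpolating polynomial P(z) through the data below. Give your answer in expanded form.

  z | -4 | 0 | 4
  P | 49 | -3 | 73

L_0(z) = z(z - 4) / [32] = (1/32)z^2 - (1/8)z
L_1(z) = (z + 4)(z - 4) / [-16] = -(1/16)z^2 + 1
L_2(z) = (z + 4)z / [32] = (1/32)z^2 + (1/8)z
P(z) = 49·L_0 + (-3)·L_1 + 73·L_2
  49·L_0(z) = (49/32)z^2 - (49/8)z
  (-3)·L_1(z) = (3/16)z^2 - 3
  73·L_2(z) = (73/32)z^2 + (73/8)z
Adding term by term: 4z^2 + 3z - 3

P(z) = 4z^2 + 3z - 3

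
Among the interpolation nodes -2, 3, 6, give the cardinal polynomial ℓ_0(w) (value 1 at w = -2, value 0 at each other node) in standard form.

ℓ_0(w) = (1/40)w^2 - (9/40)w + 9/20

ℓ_0(w) = (w - 3)(w - 6) / [(-5)·(-8)]
       = (w^2 - 9w + 18) / (40)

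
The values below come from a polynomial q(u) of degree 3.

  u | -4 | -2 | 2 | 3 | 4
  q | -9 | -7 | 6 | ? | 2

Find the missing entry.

The 4 known values determine q uniquely (degree ≤ 3).
Evaluate each Lagrange basis at u = 3:
L_0(3) = (5)·(1)·(-1)/[(-2)·(-6)·(-8)] = 5/96
L_1(3) = (7)·(1)·(-1)/[(2)·(-4)·(-6)] = -7/48
L_2(3) = (7)·(5)·(-1)/[(6)·(4)·(-2)] = 35/48
L_3(3) = (7)·(5)·(1)/[(8)·(6)·(2)] = 35/96
Sum: (-9)·(5/96) + (-7)·(-7/48) + 6·(35/48) + 2·(35/96) = 181/32

181/32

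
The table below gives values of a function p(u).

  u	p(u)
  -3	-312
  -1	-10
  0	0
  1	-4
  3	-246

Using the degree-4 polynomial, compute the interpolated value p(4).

L_0(4) = (5)·(4)·(3)·(1)/[(-2)·(-3)·(-4)·(-6)] = 5/12
L_1(4) = (7)·(4)·(3)·(1)/[(2)·(-1)·(-2)·(-4)] = -21/4
L_2(4) = (7)·(5)·(3)·(1)/[(3)·(1)·(-1)·(-3)] = 35/3
L_3(4) = (7)·(5)·(4)·(1)/[(4)·(2)·(1)·(-2)] = -35/4
L_4(4) = (7)·(5)·(4)·(3)/[(6)·(4)·(3)·(2)] = 35/12
Sum: (-312)·(5/12) + (-10)·(-21/4) + 0 + (-4)·(-35/4) + (-246)·(35/12) = -760

-760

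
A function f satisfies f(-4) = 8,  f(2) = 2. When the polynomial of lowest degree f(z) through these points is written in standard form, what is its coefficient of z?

-1

The leading coefficient equals the top divided difference f[-4,2].
f[-4,2] = (2 - 8) / (2 - (-4)) = -1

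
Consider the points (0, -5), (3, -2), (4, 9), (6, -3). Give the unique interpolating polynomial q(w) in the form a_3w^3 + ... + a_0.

q(w) = -(49/36)w^3 + (433/36)w^2 - (137/6)w - 5

Build the Lagrange basis polynomials:
L_0(w) = (w - 3)(w - 4)(w - 6) / [-72] = -(1/72)w^3 + (13/72)w^2 - (3/4)w + 1
L_1(w) = w(w - 4)(w - 6) / [9] = (1/9)w^3 - (10/9)w^2 + (8/3)w
L_2(w) = w(w - 3)(w - 6) / [-8] = -(1/8)w^3 + (9/8)w^2 - (9/4)w
L_3(w) = w(w - 3)(w - 4) / [36] = (1/36)w^3 - (7/36)w^2 + (1/3)w
q(w) = (-5)·L_0 + (-2)·L_1 + 9·L_2 + (-3)·L_3
  (-5)·L_0(w) = (5/72)w^3 - (65/72)w^2 + (15/4)w - 5
  (-2)·L_1(w) = -(2/9)w^3 + (20/9)w^2 - (16/3)w
  9·L_2(w) = -(9/8)w^3 + (81/8)w^2 - (81/4)w
  (-3)·L_3(w) = -(1/12)w^3 + (7/12)w^2 - w
Adding term by term: -(49/36)w^3 + (433/36)w^2 - (137/6)w - 5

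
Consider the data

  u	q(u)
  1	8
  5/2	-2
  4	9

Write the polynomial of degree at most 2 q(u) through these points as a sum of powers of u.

L_0(u) = (u - 5/2)(u - 4) / [9/2] = (2/9)u^2 - (13/9)u + 20/9
L_1(u) = (u - 1)(u - 4) / [-9/4] = -(4/9)u^2 + (20/9)u - 16/9
L_2(u) = (u - 1)(u - 5/2) / [9/2] = (2/9)u^2 - (7/9)u + 5/9
q(u) = 8·L_0 + (-2)·L_1 + 9·L_2
  8·L_0(u) = (16/9)u^2 - (104/9)u + 160/9
  (-2)·L_1(u) = (8/9)u^2 - (40/9)u + 32/9
  9·L_2(u) = 2u^2 - 7u + 5
Adding term by term: (14/3)u^2 - 23u + 79/3

q(u) = (14/3)u^2 - 23u + 79/3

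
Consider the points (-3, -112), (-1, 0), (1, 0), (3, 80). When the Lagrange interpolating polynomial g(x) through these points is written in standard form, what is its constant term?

Build the Lagrange basis polynomials:
L_0(x) = (x + 1)(x - 1)(x - 3) / [-48] = -(1/48)x^3 + (1/16)x^2 + (1/48)x - 1/16
L_1(x) = (x + 3)(x - 1)(x - 3) / [16] = (1/16)x^3 - (1/16)x^2 - (9/16)x + 9/16
L_2(x) = (x + 3)(x + 1)(x - 3) / [-16] = -(1/16)x^3 - (1/16)x^2 + (9/16)x + 9/16
L_3(x) = (x + 3)(x + 1)(x - 1) / [48] = (1/48)x^3 + (1/16)x^2 - (1/48)x - 1/16
g(x) = (-112)·L_0 + 0·L_1 + 0·L_2 + 80·L_3
Only the constant term is needed; take it from each L_i and combine:
(-112)·(-1/16) + 0·(9/16) + 0·(9/16) + 80·(-1/16) = 2

2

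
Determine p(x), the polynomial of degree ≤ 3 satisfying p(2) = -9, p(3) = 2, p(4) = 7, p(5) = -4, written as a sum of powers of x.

p(x) = -(5/3)x^3 + 12x^2 - (52/3)x - 9

Newton's divided differences:
p[2,3] = (2 - (-9)) / (3 - 2) = 11
p[3,4] = (7 - 2) / (4 - 3) = 5
p[4,5] = (-4 - 7) / (5 - 4) = -11
p[2,3,4] = (5 - 11) / (4 - 2) = -3
p[3,4,5] = (-11 - 5) / (5 - 3) = -8
p[2,3,4,5] = (-8 - (-3)) / (5 - 2) = -5/3
p(x) = -9 + 11·(x - 2) + (-3)·(x - 2)(x - 3) + (-5/3)·(x - 2)(x - 3)(x - 4)
Expanding: p(x) = -(5/3)x^3 + 12x^2 - (52/3)x - 9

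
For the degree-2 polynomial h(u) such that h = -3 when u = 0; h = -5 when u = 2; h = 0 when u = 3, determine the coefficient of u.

-5

Build the Lagrange basis polynomials:
L_0(u) = (u - 2)(u - 3) / [6] = (1/6)u^2 - (5/6)u + 1
L_1(u) = u(u - 3) / [-2] = -(1/2)u^2 + (3/2)u
L_2(u) = u(u - 2) / [3] = (1/3)u^2 - (2/3)u
h(u) = (-3)·L_0 + (-5)·L_1 + 0·L_2
Only the coefficient of u is needed; take it from each L_i and combine:
(-3)·(-5/6) + (-5)·(3/2) + 0·(-2/3) = -5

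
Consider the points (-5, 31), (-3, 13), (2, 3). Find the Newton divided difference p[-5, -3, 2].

p[-5,-3] = (13 - 31) / (-3 - (-5)) = -9
p[-3,2] = (3 - 13) / (2 - (-3)) = -2
p[-5,-3,2] = (-2 - (-9)) / (2 - (-5)) = 1

1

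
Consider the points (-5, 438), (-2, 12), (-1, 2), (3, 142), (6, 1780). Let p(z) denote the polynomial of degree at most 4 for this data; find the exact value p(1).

0

Evaluate each Lagrange basis at z = 1:
L_0(1) = (3)·(2)·(-2)·(-5)/[(-3)·(-4)·(-8)·(-11)] = 5/88
L_1(1) = (6)·(2)·(-2)·(-5)/[(3)·(-1)·(-5)·(-8)] = -1
L_2(1) = (6)·(3)·(-2)·(-5)/[(4)·(1)·(-4)·(-7)] = 45/28
L_3(1) = (6)·(3)·(2)·(-5)/[(8)·(5)·(4)·(-3)] = 3/8
L_4(1) = (6)·(3)·(2)·(-2)/[(11)·(8)·(7)·(3)] = -3/77
Sum: 438·(5/88) + 12·(-1) + 2·(45/28) + 142·(3/8) + 1780·(-3/77) = 0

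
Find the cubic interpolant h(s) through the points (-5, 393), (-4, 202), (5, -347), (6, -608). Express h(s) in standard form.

Newton's divided differences:
h[-5,-4] = (202 - 393) / (-4 - (-5)) = -191
h[-4,5] = (-347 - 202) / (5 - (-4)) = -61
h[5,6] = (-608 - (-347)) / (6 - 5) = -261
h[-5,-4,5] = (-61 - (-191)) / (5 - (-5)) = 13
h[-4,5,6] = (-261 - (-61)) / (6 - (-4)) = -20
h[-5,-4,5,6] = (-20 - 13) / (6 - (-5)) = -3
h(s) = 393 + (-191)·(s + 5) + 13·(s + 5)(s + 4) + (-3)·(s + 5)(s + 4)(s - 5)
Expanding: h(s) = -3s^3 + s^2 + s - 2

h(s) = -3s^3 + s^2 + s - 2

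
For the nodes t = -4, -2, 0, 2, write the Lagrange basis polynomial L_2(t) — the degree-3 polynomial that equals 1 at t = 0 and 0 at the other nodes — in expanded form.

L_2(t) = (t + 4)(t + 2)(t - 2) / [(4)·(2)·(-2)]
       = (t^3 + 4t^2 - 4t - 16) / (-16)

L_2(t) = -(1/16)t^3 - (1/4)t^2 + (1/4)t + 1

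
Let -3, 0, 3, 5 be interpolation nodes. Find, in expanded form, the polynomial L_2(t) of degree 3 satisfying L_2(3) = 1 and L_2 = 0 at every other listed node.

L_2(t) = -(1/36)t^3 + (1/18)t^2 + (5/12)t

L_2(t) = (t + 3)t(t - 5) / [(6)·(3)·(-2)]
       = (t^3 - 2t^2 - 15t) / (-36)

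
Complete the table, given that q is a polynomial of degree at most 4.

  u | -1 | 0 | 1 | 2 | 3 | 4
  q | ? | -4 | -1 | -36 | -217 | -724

-9

The 5 known values determine q uniquely (degree ≤ 4).
L_0(-1) = (-2)·(-3)·(-4)·(-5)/[(-1)·(-2)·(-3)·(-4)] = 5
L_1(-1) = (-1)·(-3)·(-4)·(-5)/[(1)·(-1)·(-2)·(-3)] = -10
L_2(-1) = (-1)·(-2)·(-4)·(-5)/[(2)·(1)·(-1)·(-2)] = 10
L_3(-1) = (-1)·(-2)·(-3)·(-5)/[(3)·(2)·(1)·(-1)] = -5
L_4(-1) = (-1)·(-2)·(-3)·(-4)/[(4)·(3)·(2)·(1)] = 1
Sum: (-4)·(5) + (-1)·(-10) + (-36)·(10) + (-217)·(-5) + (-724)·(1) = -9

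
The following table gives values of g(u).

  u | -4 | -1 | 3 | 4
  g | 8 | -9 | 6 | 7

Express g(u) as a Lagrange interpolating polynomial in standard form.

L_0(u) = (u + 1)(u - 3)(u - 4) / [-168] = -(1/168)u^3 + (1/28)u^2 - (5/168)u - 1/14
L_1(u) = (u + 4)(u - 3)(u - 4) / [60] = (1/60)u^3 - (1/20)u^2 - (4/15)u + 4/5
L_2(u) = (u + 4)(u + 1)(u - 4) / [-28] = -(1/28)u^3 - (1/28)u^2 + (4/7)u + 4/7
L_3(u) = (u + 4)(u + 1)(u - 3) / [40] = (1/40)u^3 + (1/20)u^2 - (11/40)u - 3/10
g(u) = 8·L_0 + (-9)·L_1 + 6·L_2 + 7·L_3
  8·L_0(u) = -(1/21)u^3 + (2/7)u^2 - (5/21)u - 4/7
  (-9)·L_1(u) = -(3/20)u^3 + (9/20)u^2 + (12/5)u - 36/5
  6·L_2(u) = -(3/14)u^3 - (3/14)u^2 + (24/7)u + 24/7
  7·L_3(u) = (7/40)u^3 + (7/20)u^2 - (77/40)u - 21/10
Adding term by term: -(199/840)u^3 + (61/70)u^2 + (3079/840)u - 451/70

g(u) = -(199/840)u^3 + (61/70)u^2 + (3079/840)u - 451/70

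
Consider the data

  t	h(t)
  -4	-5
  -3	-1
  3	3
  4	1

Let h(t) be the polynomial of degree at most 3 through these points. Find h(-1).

L_0(-1) = (2)·(-4)·(-5)/[(-1)·(-7)·(-8)] = -5/7
L_1(-1) = (3)·(-4)·(-5)/[(1)·(-6)·(-7)] = 10/7
L_2(-1) = (3)·(2)·(-5)/[(7)·(6)·(-1)] = 5/7
L_3(-1) = (3)·(2)·(-4)/[(8)·(7)·(1)] = -3/7
Sum: (-5)·(-5/7) + (-1)·(10/7) + 3·(5/7) + 1·(-3/7) = 27/7

27/7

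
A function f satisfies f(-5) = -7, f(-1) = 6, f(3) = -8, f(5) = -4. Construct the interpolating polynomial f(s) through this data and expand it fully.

Newton's divided differences:
f[-5,-1] = (6 - (-7)) / (-1 - (-5)) = 13/4
f[-1,3] = (-8 - 6) / (3 - (-1)) = -7/2
f[3,5] = (-4 - (-8)) / (5 - 3) = 2
f[-5,-1,3] = (-7/2 - 13/4) / (3 - (-5)) = -27/32
f[-1,3,5] = (2 - (-7/2)) / (5 - (-1)) = 11/12
f[-5,-1,3,5] = (11/12 - (-27/32)) / (5 - (-5)) = 169/960
f(s) = -7 + (13/4)·(s + 5) + (-27/32)·(s + 5)(s + 1) + (169/960)·(s + 5)(s + 1)(s - 3)
Expanding: f(s) = (169/960)s^3 - (101/320)s^2 - (3937/960)s + 153/64

f(s) = (169/960)s^3 - (101/320)s^2 - (3937/960)s + 153/64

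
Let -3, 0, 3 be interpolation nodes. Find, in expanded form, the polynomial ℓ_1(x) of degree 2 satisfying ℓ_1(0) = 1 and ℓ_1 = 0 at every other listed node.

ℓ_1(x) = (x + 3)(x - 3) / [(3)·(-3)]
       = (x^2 - 9) / (-9)

ℓ_1(x) = -(1/9)x^2 + 1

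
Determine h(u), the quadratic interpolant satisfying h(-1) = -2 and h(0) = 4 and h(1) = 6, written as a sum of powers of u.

Build the Lagrange basis polynomials:
L_0(u) = u(u - 1) / [2] = (1/2)u^2 - (1/2)u
L_1(u) = (u + 1)(u - 1) / [-1] = -u^2 + 1
L_2(u) = (u + 1)u / [2] = (1/2)u^2 + (1/2)u
h(u) = (-2)·L_0 + 4·L_1 + 6·L_2
  (-2)·L_0(u) = -u^2 + u
  4·L_1(u) = -4u^2 + 4
  6·L_2(u) = 3u^2 + 3u
Adding term by term: -2u^2 + 4u + 4

h(u) = -2u^2 + 4u + 4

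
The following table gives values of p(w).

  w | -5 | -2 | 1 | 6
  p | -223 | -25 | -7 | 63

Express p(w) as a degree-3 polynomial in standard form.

p(w) = w^3 - 4w^2 - w - 3

Newton's divided differences:
p[-5,-2] = (-25 - (-223)) / (-2 - (-5)) = 66
p[-2,1] = (-7 - (-25)) / (1 - (-2)) = 6
p[1,6] = (63 - (-7)) / (6 - 1) = 14
p[-5,-2,1] = (6 - 66) / (1 - (-5)) = -10
p[-2,1,6] = (14 - 6) / (6 - (-2)) = 1
p[-5,-2,1,6] = (1 - (-10)) / (6 - (-5)) = 1
p(w) = -223 + 66·(w + 5) + (-10)·(w + 5)(w + 2) + 1·(w + 5)(w + 2)(w - 1)
Expanding: p(w) = w^3 - 4w^2 - w - 3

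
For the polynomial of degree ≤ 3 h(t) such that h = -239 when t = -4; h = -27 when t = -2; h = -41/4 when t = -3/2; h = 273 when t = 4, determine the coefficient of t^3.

4

L_0(t) = (t + 2)(t + 3/2)(t - 4) / [-40] = -(1/40)t^3 + (1/80)t^2 + (11/40)t + 3/10
L_1(t) = (t + 4)(t + 3/2)(t - 4) / [6] = (1/6)t^3 + (1/4)t^2 - (8/3)t - 4
L_2(t) = (t + 4)(t + 2)(t - 4) / [-55/8] = -(8/55)t^3 - (16/55)t^2 + (128/55)t + 256/55
L_3(t) = (t + 4)(t + 2)(t + 3/2) / [264] = (1/264)t^3 + (5/176)t^2 + (17/264)t + 1/22
h(t) = (-239)·L_0 + (-27)·L_1 + (-41/4)·L_2 + 273·L_3
Only the coefficient of t^3 is needed; take it from each L_i and combine:
(-239)·(-1/40) + (-27)·(1/6) + (-41/4)·(-8/55) + 273·(1/264) = 4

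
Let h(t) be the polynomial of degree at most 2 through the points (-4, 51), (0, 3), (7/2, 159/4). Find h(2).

Evaluate each Lagrange basis at t = 2:
L_0(2) = (2)·(-3/2)/[(-4)·(-15/2)] = -1/10
L_1(2) = (6)·(-3/2)/[(4)·(-7/2)] = 9/14
L_2(2) = (6)·(2)/[(15/2)·(7/2)] = 16/35
Sum: 51·(-1/10) + 3·(9/14) + 159/4·(16/35) = 15

15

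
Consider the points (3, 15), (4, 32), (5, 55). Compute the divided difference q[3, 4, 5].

q[3,4] = (32 - 15) / (4 - 3) = 17
q[4,5] = (55 - 32) / (5 - 4) = 23
q[3,4,5] = (23 - 17) / (5 - 3) = 3

3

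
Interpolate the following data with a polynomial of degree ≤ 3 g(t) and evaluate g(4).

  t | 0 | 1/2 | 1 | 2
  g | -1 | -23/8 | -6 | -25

-177

Evaluate each Lagrange basis at t = 4:
L_0(4) = (7/2)·(3)·(2)/[(-1/2)·(-1)·(-2)] = -21
L_1(4) = (4)·(3)·(2)/[(1/2)·(-1/2)·(-3/2)] = 64
L_2(4) = (4)·(7/2)·(2)/[(1)·(1/2)·(-1)] = -56
L_3(4) = (4)·(7/2)·(3)/[(2)·(3/2)·(1)] = 14
Sum: (-1)·(-21) + (-23/8)·(64) + (-6)·(-56) + (-25)·(14) = -177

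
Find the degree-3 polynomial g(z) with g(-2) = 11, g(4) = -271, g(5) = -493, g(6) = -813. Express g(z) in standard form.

g(z) = -3z^3 - 4z^2 - 3z - 3

Build the Lagrange basis polynomials:
L_0(z) = (z - 4)(z - 5)(z - 6) / [-336] = -(1/336)z^3 + (5/112)z^2 - (37/168)z + 5/14
L_1(z) = (z + 2)(z - 5)(z - 6) / [12] = (1/12)z^3 - (3/4)z^2 + (2/3)z + 5
L_2(z) = (z + 2)(z - 4)(z - 6) / [-7] = -(1/7)z^3 + (8/7)z^2 - (4/7)z - 48/7
L_3(z) = (z + 2)(z - 4)(z - 5) / [16] = (1/16)z^3 - (7/16)z^2 + (1/8)z + 5/2
g(z) = 11·L_0 + (-271)·L_1 + (-493)·L_2 + (-813)·L_3
  11·L_0(z) = -(11/336)z^3 + (55/112)z^2 - (407/168)z + 55/14
  (-271)·L_1(z) = -(271/12)z^3 + (813/4)z^2 - (542/3)z - 1355
  (-493)·L_2(z) = (493/7)z^3 - (3944/7)z^2 + (1972/7)z + 23664/7
  (-813)·L_3(z) = -(813/16)z^3 + (5691/16)z^2 - (813/8)z - 4065/2
Adding term by term: -3z^3 - 4z^2 - 3z - 3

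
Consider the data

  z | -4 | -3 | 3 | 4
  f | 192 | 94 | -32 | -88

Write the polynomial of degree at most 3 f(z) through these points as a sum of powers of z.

L_0(z) = (z + 3)(z - 3)(z - 4) / [-56] = -(1/56)z^3 + (1/14)z^2 + (9/56)z - 9/14
L_1(z) = (z + 4)(z - 3)(z - 4) / [42] = (1/42)z^3 - (1/14)z^2 - (8/21)z + 8/7
L_2(z) = (z + 4)(z + 3)(z - 4) / [-42] = -(1/42)z^3 - (1/14)z^2 + (8/21)z + 8/7
L_3(z) = (z + 4)(z + 3)(z - 3) / [56] = (1/56)z^3 + (1/14)z^2 - (9/56)z - 9/14
f(z) = 192·L_0 + 94·L_1 + (-32)·L_2 + (-88)·L_3
  192·L_0(z) = -(24/7)z^3 + (96/7)z^2 + (216/7)z - 864/7
  94·L_1(z) = (47/21)z^3 - (47/7)z^2 - (752/21)z + 752/7
  (-32)·L_2(z) = (16/21)z^3 + (16/7)z^2 - (256/21)z - 256/7
  (-88)·L_3(z) = -(11/7)z^3 - (44/7)z^2 + (99/7)z + 396/7
Adding term by term: -2z^3 + 3z^2 - 3z + 4

f(z) = -2z^3 + 3z^2 - 3z + 4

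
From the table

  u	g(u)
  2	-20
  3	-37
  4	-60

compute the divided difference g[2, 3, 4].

g[2,3] = (-37 - (-20)) / (3 - 2) = -17
g[3,4] = (-60 - (-37)) / (4 - 3) = -23
g[2,3,4] = (-23 - (-17)) / (4 - 2) = -3

-3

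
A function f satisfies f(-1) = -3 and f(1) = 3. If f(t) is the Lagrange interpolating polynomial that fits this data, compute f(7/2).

21/2

Evaluate each Lagrange basis at t = 7/2:
L_0(7/2) = (5/2)/[(-2)] = -5/4
L_1(7/2) = (9/2)/[(2)] = 9/4
Sum: (-3)·(-5/4) + 3·(9/4) = 21/2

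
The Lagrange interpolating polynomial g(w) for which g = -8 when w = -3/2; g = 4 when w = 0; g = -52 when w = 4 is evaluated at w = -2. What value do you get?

Evaluate each Lagrange basis at w = -2:
L_0(-2) = (-2)·(-6)/[(-3/2)·(-11/2)] = 16/11
L_1(-2) = (-1/2)·(-6)/[(3/2)·(-4)] = -1/2
L_2(-2) = (-1/2)·(-2)/[(11/2)·(4)] = 1/22
Sum: (-8)·(16/11) + 4·(-1/2) + (-52)·(1/22) = -16

-16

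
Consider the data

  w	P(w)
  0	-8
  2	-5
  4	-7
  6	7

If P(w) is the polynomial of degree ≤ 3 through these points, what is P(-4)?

-113

L_0(-4) = (-6)·(-8)·(-10)/[(-2)·(-4)·(-6)] = 10
L_1(-4) = (-4)·(-8)·(-10)/[(2)·(-2)·(-4)] = -20
L_2(-4) = (-4)·(-6)·(-10)/[(4)·(2)·(-2)] = 15
L_3(-4) = (-4)·(-6)·(-8)/[(6)·(4)·(2)] = -4
Sum: (-8)·(10) + (-5)·(-20) + (-7)·(15) + 7·(-4) = -113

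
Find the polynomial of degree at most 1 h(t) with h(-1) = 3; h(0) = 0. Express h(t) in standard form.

h(t) = -3t

Build the Lagrange basis polynomials:
L_0(t) = t / [-1] = -t
L_1(t) = (t + 1) / [1] = t + 1
h(t) = 3·L_0 + 0·L_1
  3·L_0(t) = -3t
  0·L_1(t) = 0
Adding term by term: -3t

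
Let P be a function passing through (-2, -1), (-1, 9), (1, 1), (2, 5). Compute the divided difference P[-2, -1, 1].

P[-2,-1] = (9 - (-1)) / (-1 - (-2)) = 10
P[-1,1] = (1 - 9) / (1 - (-1)) = -4
P[-2,-1,1] = (-4 - 10) / (1 - (-2)) = -14/3

-14/3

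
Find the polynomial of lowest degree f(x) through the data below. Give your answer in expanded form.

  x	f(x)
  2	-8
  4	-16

f(x) = -4x

L_0(x) = (x - 4) / [-2] = -(1/2)x + 2
L_1(x) = (x - 2) / [2] = (1/2)x - 1
f(x) = (-8)·L_0 + (-16)·L_1
  (-8)·L_0(x) = 4x - 16
  (-16)·L_1(x) = -8x + 16
Adding term by term: -4x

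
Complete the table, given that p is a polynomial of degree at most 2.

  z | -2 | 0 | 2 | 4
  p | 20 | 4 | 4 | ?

The 3 known values determine p uniquely (degree ≤ 2).
L_0(4) = (4)·(2)/[(-2)·(-4)] = 1
L_1(4) = (6)·(2)/[(2)·(-2)] = -3
L_2(4) = (6)·(4)/[(4)·(2)] = 3
Sum: 20·(1) + 4·(-3) + 4·(3) = 20

20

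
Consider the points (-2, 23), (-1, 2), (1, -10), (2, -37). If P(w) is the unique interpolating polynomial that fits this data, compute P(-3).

Using Newton's divided-difference form:
P[-2,-1] = (2 - 23) / (-1 - (-2)) = -21
P[-1,1] = (-10 - 2) / (1 - (-1)) = -6
P[1,2] = (-37 - (-10)) / (2 - 1) = -27
P[-2,-1,1] = (-6 - (-21)) / (1 - (-2)) = 5
P[-1,1,2] = (-27 - (-6)) / (2 - (-1)) = -7
P[-2,-1,1,2] = (-7 - 5) / (2 - (-2)) = -3
P(-3) = 23 + (-21)·(-1) + 5·(-1)·(-2) + (-3)·(-1)·(-2)·(-4) = 78

78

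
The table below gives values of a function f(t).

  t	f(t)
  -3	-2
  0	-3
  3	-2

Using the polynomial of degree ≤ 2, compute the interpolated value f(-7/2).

Evaluate each Lagrange basis at t = -7/2:
L_0(-7/2) = (-7/2)·(-13/2)/[(-3)·(-6)] = 91/72
L_1(-7/2) = (-1/2)·(-13/2)/[(3)·(-3)] = -13/36
L_2(-7/2) = (-1/2)·(-7/2)/[(6)·(3)] = 7/72
Sum: (-2)·(91/72) + (-3)·(-13/36) + (-2)·(7/72) = -59/36

-59/36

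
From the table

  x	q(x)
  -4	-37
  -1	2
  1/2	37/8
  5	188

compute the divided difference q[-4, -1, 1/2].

-5/2

q[-4,-1] = (2 - (-37)) / (-1 - (-4)) = 13
q[-1,1/2] = (37/8 - 2) / (1/2 - (-1)) = 7/4
q[-4,-1,1/2] = (7/4 - 13) / (1/2 - (-4)) = -5/2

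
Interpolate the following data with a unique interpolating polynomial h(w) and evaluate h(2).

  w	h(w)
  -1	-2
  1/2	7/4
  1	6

Using Newton's divided-difference form:
h[-1,1/2] = (7/4 - (-2)) / (1/2 - (-1)) = 5/2
h[1/2,1] = (6 - 7/4) / (1 - 1/2) = 17/2
h[-1,1/2,1] = (17/2 - 5/2) / (1 - (-1)) = 3
h(2) = -2 + (5/2)·(3) + 3·(3)·(3/2) = 19

19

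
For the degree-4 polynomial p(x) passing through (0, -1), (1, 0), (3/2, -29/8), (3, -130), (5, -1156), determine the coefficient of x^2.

Build the Lagrange basis polynomials:
L_0(x) = (x - 1)(x - 3/2)(x - 3)(x - 5) / [45/2] = (2/45)x^4 - (7/15)x^3 + (73/45)x^2 - (11/5)x + 1
L_1(x) = x(x - 3/2)(x - 3)(x - 5) / [-4] = -(1/4)x^4 + (19/8)x^3 - (27/4)x^2 + (45/8)x
L_2(x) = x(x - 1)(x - 3)(x - 5) / [63/16] = (16/63)x^4 - (16/7)x^3 + (368/63)x^2 - (80/21)x
L_3(x) = x(x - 1)(x - 3/2)(x - 5) / [-18] = -(1/18)x^4 + (5/12)x^3 - (7/9)x^2 + (5/12)x
L_4(x) = x(x - 1)(x - 3/2)(x - 3) / [140] = (1/140)x^4 - (11/280)x^3 + (9/140)x^2 - (9/280)x
p(x) = (-1)·L_0 + 0·L_1 + (-29/8)·L_2 + (-130)·L_3 + (-1156)·L_4
Only the coefficient of x^2 is needed; take it from each L_i and combine:
(-1)·(73/45) + 0·(-27/4) + (-29/8)·(368/63) + (-130)·(-7/9) + (-1156)·(9/140) = 4

4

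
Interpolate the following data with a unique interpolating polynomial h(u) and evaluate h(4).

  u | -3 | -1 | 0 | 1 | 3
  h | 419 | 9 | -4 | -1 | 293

L_0(4) = (5)·(4)·(3)·(1)/[(-2)·(-3)·(-4)·(-6)] = 5/12
L_1(4) = (7)·(4)·(3)·(1)/[(2)·(-1)·(-2)·(-4)] = -21/4
L_2(4) = (7)·(5)·(3)·(1)/[(3)·(1)·(-1)·(-3)] = 35/3
L_3(4) = (7)·(5)·(4)·(1)/[(4)·(2)·(1)·(-2)] = -35/4
L_4(4) = (7)·(5)·(4)·(3)/[(6)·(4)·(3)·(2)] = 35/12
Sum: 419·(5/12) + 9·(-21/4) + (-4)·(35/3) + (-1)·(-35/4) + 293·(35/12) = 944

944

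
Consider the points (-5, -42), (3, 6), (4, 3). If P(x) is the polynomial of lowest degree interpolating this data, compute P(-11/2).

L_0(-11/2) = (-17/2)·(-19/2)/[(-8)·(-9)] = 323/288
L_1(-11/2) = (-1/2)·(-19/2)/[(8)·(-1)] = -19/32
L_2(-11/2) = (-1/2)·(-17/2)/[(9)·(1)] = 17/36
Sum: (-42)·(323/288) + 6·(-19/32) + 3·(17/36) = -197/4

-197/4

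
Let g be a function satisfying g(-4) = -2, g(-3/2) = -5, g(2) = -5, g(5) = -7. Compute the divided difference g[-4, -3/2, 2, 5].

-59/1755

g[-4,-3/2] = (-5 - (-2)) / (-3/2 - (-4)) = -6/5
g[-3/2,2] = (-5 - (-5)) / (2 - (-3/2)) = 0
g[2,5] = (-7 - (-5)) / (5 - 2) = -2/3
g[-4,-3/2,2] = (0 - (-6/5)) / (2 - (-4)) = 1/5
g[-3/2,2,5] = (-2/3 - 0) / (5 - (-3/2)) = -4/39
g[-4,-3/2,2,5] = (-4/39 - 1/5) / (5 - (-4)) = -59/1755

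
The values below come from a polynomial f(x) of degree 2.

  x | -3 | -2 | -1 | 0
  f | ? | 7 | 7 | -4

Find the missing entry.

The 3 known values determine f uniquely (degree ≤ 2).
Evaluate each Lagrange basis at x = -3:
L_0(-3) = (-2)·(-3)/[(-1)·(-2)] = 3
L_1(-3) = (-1)·(-3)/[(1)·(-1)] = -3
L_2(-3) = (-1)·(-2)/[(2)·(1)] = 1
Sum: 7·(3) + 7·(-3) + (-4)·(1) = -4

-4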